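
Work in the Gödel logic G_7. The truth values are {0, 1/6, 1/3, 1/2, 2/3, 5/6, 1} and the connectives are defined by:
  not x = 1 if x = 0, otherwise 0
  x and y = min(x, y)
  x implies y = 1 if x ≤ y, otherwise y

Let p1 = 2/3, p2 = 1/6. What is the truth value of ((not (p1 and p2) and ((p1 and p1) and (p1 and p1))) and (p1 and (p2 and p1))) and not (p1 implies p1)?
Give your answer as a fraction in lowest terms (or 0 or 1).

0

p1 and p2 = 2/3 and 1/6 = 1/6
not (p1 and p2) = not 1/6 = 0
p1 and p1 = 2/3 and 2/3 = 2/3
p1 and p1 = 2/3 and 2/3 = 2/3
(p1 and p1) and (p1 and p1) = 2/3 and 2/3 = 2/3
not (p1 and p2) and ((p1 and p1) and (p1 and p1)) = 0 and 2/3 = 0
p2 and p1 = 1/6 and 2/3 = 1/6
p1 and (p2 and p1) = 2/3 and 1/6 = 1/6
(not (p1 and p2) and ((p1 and p1) and (p1 and p1))) and (p1 and (p2 and p1)) = 0 and 1/6 = 0
p1 implies p1 = 2/3 implies 2/3 = 1
not (p1 implies p1) = not 1 = 0
((not (p1 and p2) and ((p1 and p1) and (p1 and p1))) and (p1 and (p2 and p1))) and not (p1 implies p1) = 0 and 0 = 0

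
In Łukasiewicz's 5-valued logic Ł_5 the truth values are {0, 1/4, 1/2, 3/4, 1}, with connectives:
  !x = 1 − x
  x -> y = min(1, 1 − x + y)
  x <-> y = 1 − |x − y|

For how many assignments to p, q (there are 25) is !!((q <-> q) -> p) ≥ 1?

value 1: 5 assignments (counts)
value 3/4: 5 assignments
value 1/2: 5 assignments
value 1/4: 5 assignments
value 0: 5 assignments
So 5 of the 25 assignments meet the threshold.

5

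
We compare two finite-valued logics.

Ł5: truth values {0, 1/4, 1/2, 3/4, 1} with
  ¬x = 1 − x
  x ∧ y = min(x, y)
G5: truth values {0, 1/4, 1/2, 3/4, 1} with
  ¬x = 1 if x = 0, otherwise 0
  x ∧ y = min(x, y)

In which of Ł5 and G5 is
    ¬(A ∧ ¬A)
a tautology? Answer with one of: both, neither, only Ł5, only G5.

In Ł5: at A = 1/4 the value is 3/4 — not a tautology.
In G5: every assignment gives 1 — tautology.

only G5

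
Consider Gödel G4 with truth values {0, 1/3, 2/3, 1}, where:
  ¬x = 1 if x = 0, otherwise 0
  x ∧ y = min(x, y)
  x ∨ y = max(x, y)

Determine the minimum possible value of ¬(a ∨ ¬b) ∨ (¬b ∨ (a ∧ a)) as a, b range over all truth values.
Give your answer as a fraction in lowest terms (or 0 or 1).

Take a = 1/3, b = 1/3:
¬b = ¬1/3 = 0
a ∨ ¬b = 1/3 ∨ 0 = 1/3
¬(a ∨ ¬b) = ¬1/3 = 0
¬b = ¬1/3 = 0
a ∧ a = 1/3 ∧ 1/3 = 1/3
¬b ∨ (a ∧ a) = 0 ∨ 1/3 = 1/3
¬(a ∨ ¬b) ∨ (¬b ∨ (a ∧ a)) = 0 ∨ 1/3 = 1/3
No assignment yields a value below 1/3, so this is the minimum.

1/3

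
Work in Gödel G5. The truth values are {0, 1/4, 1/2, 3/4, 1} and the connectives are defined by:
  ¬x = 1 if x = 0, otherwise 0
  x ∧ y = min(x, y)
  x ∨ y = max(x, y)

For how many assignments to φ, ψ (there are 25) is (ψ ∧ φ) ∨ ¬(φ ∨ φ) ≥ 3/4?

9

value 1: 6 assignments (counts)
value 3/4: 3 assignments (counts)
value 1/2: 5 assignments
value 1/4: 7 assignments
value 0: 4 assignments
So 9 of the 25 assignments meet the threshold.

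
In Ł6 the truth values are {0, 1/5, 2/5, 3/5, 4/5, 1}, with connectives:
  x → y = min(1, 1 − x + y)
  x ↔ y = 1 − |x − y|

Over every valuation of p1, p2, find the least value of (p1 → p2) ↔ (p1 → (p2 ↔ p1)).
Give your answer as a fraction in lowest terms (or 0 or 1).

Take p1 = 2/5, p2 = 0:
p1 → p2 = 2/5 → 0 = 3/5
p2 ↔ p1 = 0 ↔ 2/5 = 3/5
p1 → (p2 ↔ p1) = 2/5 → 3/5 = 1
(p1 → p2) ↔ (p1 → (p2 ↔ p1)) = 3/5 ↔ 1 = 3/5
No assignment yields a value below 3/5, so this is the minimum.

3/5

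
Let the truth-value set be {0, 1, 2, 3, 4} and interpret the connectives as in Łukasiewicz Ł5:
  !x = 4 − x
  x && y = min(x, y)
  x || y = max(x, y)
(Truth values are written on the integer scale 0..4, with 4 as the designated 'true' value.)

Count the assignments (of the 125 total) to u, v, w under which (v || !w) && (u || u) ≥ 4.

9

value 4: 9 assignments (counts)
value 3: 23 assignments
value 2: 31 assignments
value 1: 33 assignments
value 0: 29 assignments
So 9 of the 125 assignments meet the threshold.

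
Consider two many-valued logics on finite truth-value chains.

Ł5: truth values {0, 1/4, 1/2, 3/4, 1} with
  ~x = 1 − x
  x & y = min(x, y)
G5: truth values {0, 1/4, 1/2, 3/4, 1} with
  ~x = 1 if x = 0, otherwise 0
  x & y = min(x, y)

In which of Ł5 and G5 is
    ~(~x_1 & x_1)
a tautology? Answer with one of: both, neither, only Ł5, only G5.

only G5

In Ł5: at x_1 = 1/4 the value is 3/4 — not a tautology.
In G5: every assignment gives 1 — tautology.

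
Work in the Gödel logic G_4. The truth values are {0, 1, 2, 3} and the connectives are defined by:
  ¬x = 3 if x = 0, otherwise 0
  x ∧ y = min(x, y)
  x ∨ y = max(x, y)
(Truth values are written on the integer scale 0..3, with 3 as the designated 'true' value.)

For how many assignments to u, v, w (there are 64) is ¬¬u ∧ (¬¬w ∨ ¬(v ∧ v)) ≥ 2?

39

value 3: 39 assignments (counts)
value 0: 25 assignments
So 39 of the 64 assignments meet the threshold.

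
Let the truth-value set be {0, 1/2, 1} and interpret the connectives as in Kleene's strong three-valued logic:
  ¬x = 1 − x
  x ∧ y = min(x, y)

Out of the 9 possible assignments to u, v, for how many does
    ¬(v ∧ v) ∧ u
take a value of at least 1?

u = 0, v = 0 ↦ 0  <
u = 0, v = 1/2 ↦ 0  <
u = 0, v = 1 ↦ 0  <
u = 1/2, v = 0 ↦ 1/2  <
u = 1/2, v = 1/2 ↦ 1/2  <
u = 1/2, v = 1 ↦ 0  <
u = 1, v = 0 ↦ 1  ≥
u = 1, v = 1/2 ↦ 1/2  <
u = 1, v = 1 ↦ 0  <
So 1 of the 9 assignments meets the threshold.

1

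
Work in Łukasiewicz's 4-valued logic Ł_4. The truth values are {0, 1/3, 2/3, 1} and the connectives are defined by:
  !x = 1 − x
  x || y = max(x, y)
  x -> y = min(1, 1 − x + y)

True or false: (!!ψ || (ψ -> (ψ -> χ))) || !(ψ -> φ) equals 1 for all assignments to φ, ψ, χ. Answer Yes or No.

No

Counterexample: take φ = 0, ψ = 2/3, χ = 0.
!ψ = !2/3 = 1/3
!!ψ = !1/3 = 2/3
ψ -> χ = 2/3 -> 0 = 1/3
ψ -> (ψ -> χ) = 2/3 -> 1/3 = 2/3
!!ψ || (ψ -> (ψ -> χ)) = 2/3 || 2/3 = 2/3
ψ -> φ = 2/3 -> 0 = 1/3
!(ψ -> φ) = !1/3 = 2/3
(!!ψ || (ψ -> (ψ -> χ))) || !(ψ -> φ) = 2/3 || 2/3 = 2/3
This gives 2/3 ≠ 1.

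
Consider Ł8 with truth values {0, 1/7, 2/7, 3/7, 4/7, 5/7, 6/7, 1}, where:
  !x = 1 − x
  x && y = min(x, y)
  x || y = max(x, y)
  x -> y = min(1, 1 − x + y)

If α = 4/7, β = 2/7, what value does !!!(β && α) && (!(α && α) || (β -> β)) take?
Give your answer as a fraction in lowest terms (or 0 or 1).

β && α = 2/7 && 4/7 = 2/7
!(β && α) = !2/7 = 5/7
!!(β && α) = !5/7 = 2/7
!!!(β && α) = !2/7 = 5/7
α && α = 4/7 && 4/7 = 4/7
!(α && α) = !4/7 = 3/7
β -> β = 2/7 -> 2/7 = 1
!(α && α) || (β -> β) = 3/7 || 1 = 1
!!!(β && α) && (!(α && α) || (β -> β)) = 5/7 && 1 = 5/7

5/7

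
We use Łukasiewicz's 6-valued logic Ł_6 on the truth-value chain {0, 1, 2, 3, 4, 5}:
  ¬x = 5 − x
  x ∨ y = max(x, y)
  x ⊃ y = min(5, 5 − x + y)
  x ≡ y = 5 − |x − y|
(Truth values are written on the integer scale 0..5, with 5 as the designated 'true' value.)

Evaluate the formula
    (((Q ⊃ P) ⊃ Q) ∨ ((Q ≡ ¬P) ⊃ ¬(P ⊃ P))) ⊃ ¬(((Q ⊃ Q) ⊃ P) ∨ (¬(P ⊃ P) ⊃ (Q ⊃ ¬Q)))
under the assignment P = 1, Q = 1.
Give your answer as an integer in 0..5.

Q ⊃ P = 1 ⊃ 1 = 5
(Q ⊃ P) ⊃ Q = 5 ⊃ 1 = 1
¬P = ¬1 = 4
Q ≡ ¬P = 1 ≡ 4 = 2
P ⊃ P = 1 ⊃ 1 = 5
¬(P ⊃ P) = ¬5 = 0
(Q ≡ ¬P) ⊃ ¬(P ⊃ P) = 2 ⊃ 0 = 3
((Q ⊃ P) ⊃ Q) ∨ ((Q ≡ ¬P) ⊃ ¬(P ⊃ P)) = 1 ∨ 3 = 3
Q ⊃ Q = 1 ⊃ 1 = 5
(Q ⊃ Q) ⊃ P = 5 ⊃ 1 = 1
P ⊃ P = 1 ⊃ 1 = 5
¬(P ⊃ P) = ¬5 = 0
¬Q = ¬1 = 4
Q ⊃ ¬Q = 1 ⊃ 4 = 5
¬(P ⊃ P) ⊃ (Q ⊃ ¬Q) = 0 ⊃ 5 = 5
((Q ⊃ Q) ⊃ P) ∨ (¬(P ⊃ P) ⊃ (Q ⊃ ¬Q)) = 1 ∨ 5 = 5
¬(((Q ⊃ Q) ⊃ P) ∨ (¬(P ⊃ P) ⊃ (Q ⊃ ¬Q))) = ¬5 = 0
(((Q ⊃ P) ⊃ Q) ∨ ((Q ≡ ¬P) ⊃ ¬(P ⊃ P))) ⊃ ¬(((Q ⊃ Q) ⊃ P) ∨ (¬(P ⊃ P) ⊃ (Q ⊃ ¬Q))) = 3 ⊃ 0 = 2

2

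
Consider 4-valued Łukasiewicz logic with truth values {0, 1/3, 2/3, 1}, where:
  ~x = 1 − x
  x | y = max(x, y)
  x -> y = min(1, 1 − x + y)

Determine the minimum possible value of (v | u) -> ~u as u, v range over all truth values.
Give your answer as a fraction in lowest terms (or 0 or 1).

0

Take u = 1, v = 0:
v | u = 0 | 1 = 1
~u = ~1 = 0
(v | u) -> ~u = 1 -> 0 = 0
No assignment yields a value below 0, so this is the minimum.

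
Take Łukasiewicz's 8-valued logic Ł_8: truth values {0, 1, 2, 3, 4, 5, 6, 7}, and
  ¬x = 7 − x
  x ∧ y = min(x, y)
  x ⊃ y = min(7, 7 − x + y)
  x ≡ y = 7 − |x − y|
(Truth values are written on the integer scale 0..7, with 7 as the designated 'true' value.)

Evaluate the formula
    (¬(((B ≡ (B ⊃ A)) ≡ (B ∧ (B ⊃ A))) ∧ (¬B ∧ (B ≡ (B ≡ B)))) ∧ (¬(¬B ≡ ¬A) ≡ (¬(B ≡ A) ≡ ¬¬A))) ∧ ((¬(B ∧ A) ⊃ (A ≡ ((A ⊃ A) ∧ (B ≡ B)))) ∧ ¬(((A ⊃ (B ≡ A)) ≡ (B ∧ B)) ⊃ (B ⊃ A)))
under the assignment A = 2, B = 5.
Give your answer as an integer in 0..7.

B ⊃ A = 5 ⊃ 2 = 4
B ≡ (B ⊃ A) = 5 ≡ 4 = 6
B ⊃ A = 5 ⊃ 2 = 4
B ∧ (B ⊃ A) = 5 ∧ 4 = 4
(B ≡ (B ⊃ A)) ≡ (B ∧ (B ⊃ A)) = 6 ≡ 4 = 5
¬B = ¬5 = 2
B ≡ B = 5 ≡ 5 = 7
B ≡ (B ≡ B) = 5 ≡ 7 = 5
¬B ∧ (B ≡ (B ≡ B)) = 2 ∧ 5 = 2
((B ≡ (B ⊃ A)) ≡ (B ∧ (B ⊃ A))) ∧ (¬B ∧ (B ≡ (B ≡ B))) = 5 ∧ 2 = 2
¬(((B ≡ (B ⊃ A)) ≡ (B ∧ (B ⊃ A))) ∧ (¬B ∧ (B ≡ (B ≡ B)))) = ¬2 = 5
¬B = ¬5 = 2
¬A = ¬2 = 5
¬B ≡ ¬A = 2 ≡ 5 = 4
¬(¬B ≡ ¬A) = ¬4 = 3
B ≡ A = 5 ≡ 2 = 4
¬(B ≡ A) = ¬4 = 3
¬A = ¬2 = 5
¬¬A = ¬5 = 2
¬(B ≡ A) ≡ ¬¬A = 3 ≡ 2 = 6
¬(¬B ≡ ¬A) ≡ (¬(B ≡ A) ≡ ¬¬A) = 3 ≡ 6 = 4
¬(((B ≡ (B ⊃ A)) ≡ (B ∧ (B ⊃ A))) ∧ (¬B ∧ (B ≡ (B ≡ B)))) ∧ (¬(¬B ≡ ¬A) ≡ (¬(B ≡ A) ≡ ¬¬A)) = 5 ∧ 4 = 4
B ∧ A = 5 ∧ 2 = 2
¬(B ∧ A) = ¬2 = 5
A ⊃ A = 2 ⊃ 2 = 7
B ≡ B = 5 ≡ 5 = 7
(A ⊃ A) ∧ (B ≡ B) = 7 ∧ 7 = 7
A ≡ ((A ⊃ A) ∧ (B ≡ B)) = 2 ≡ 7 = 2
¬(B ∧ A) ⊃ (A ≡ ((A ⊃ A) ∧ (B ≡ B))) = 5 ⊃ 2 = 4
B ≡ A = 5 ≡ 2 = 4
A ⊃ (B ≡ A) = 2 ⊃ 4 = 7
B ∧ B = 5 ∧ 5 = 5
(A ⊃ (B ≡ A)) ≡ (B ∧ B) = 7 ≡ 5 = 5
B ⊃ A = 5 ⊃ 2 = 4
((A ⊃ (B ≡ A)) ≡ (B ∧ B)) ⊃ (B ⊃ A) = 5 ⊃ 4 = 6
¬(((A ⊃ (B ≡ A)) ≡ (B ∧ B)) ⊃ (B ⊃ A)) = ¬6 = 1
(¬(B ∧ A) ⊃ (A ≡ ((A ⊃ A) ∧ (B ≡ B)))) ∧ ¬(((A ⊃ (B ≡ A)) ≡ (B ∧ B)) ⊃ (B ⊃ A)) = 4 ∧ 1 = 1
(¬(((B ≡ (B ⊃ A)) ≡ (B ∧ (B ⊃ A))) ∧ (¬B ∧ (B ≡ (B ≡ B)))) ∧ (¬(¬B ≡ ¬A) ≡ (¬(B ≡ A) ≡ ¬¬A))) ∧ ((¬(B ∧ A) ⊃ (A ≡ ((A ⊃ A) ∧ (B ≡ B)))) ∧ ¬(((A ⊃ (B ≡ A)) ≡ (B ∧ B)) ⊃ (B ⊃ A))) = 4 ∧ 1 = 1

1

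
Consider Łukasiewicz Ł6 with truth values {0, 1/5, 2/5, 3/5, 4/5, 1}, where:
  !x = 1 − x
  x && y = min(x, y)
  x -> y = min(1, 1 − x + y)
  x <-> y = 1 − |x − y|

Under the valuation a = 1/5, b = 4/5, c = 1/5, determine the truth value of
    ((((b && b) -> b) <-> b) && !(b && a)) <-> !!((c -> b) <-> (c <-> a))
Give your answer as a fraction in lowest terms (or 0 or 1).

4/5

b && b = 4/5 && 4/5 = 4/5
(b && b) -> b = 4/5 -> 4/5 = 1
((b && b) -> b) <-> b = 1 <-> 4/5 = 4/5
b && a = 4/5 && 1/5 = 1/5
!(b && a) = !1/5 = 4/5
(((b && b) -> b) <-> b) && !(b && a) = 4/5 && 4/5 = 4/5
c -> b = 1/5 -> 4/5 = 1
c <-> a = 1/5 <-> 1/5 = 1
(c -> b) <-> (c <-> a) = 1 <-> 1 = 1
!((c -> b) <-> (c <-> a)) = !1 = 0
!!((c -> b) <-> (c <-> a)) = !0 = 1
((((b && b) -> b) <-> b) && !(b && a)) <-> !!((c -> b) <-> (c <-> a)) = 4/5 <-> 1 = 4/5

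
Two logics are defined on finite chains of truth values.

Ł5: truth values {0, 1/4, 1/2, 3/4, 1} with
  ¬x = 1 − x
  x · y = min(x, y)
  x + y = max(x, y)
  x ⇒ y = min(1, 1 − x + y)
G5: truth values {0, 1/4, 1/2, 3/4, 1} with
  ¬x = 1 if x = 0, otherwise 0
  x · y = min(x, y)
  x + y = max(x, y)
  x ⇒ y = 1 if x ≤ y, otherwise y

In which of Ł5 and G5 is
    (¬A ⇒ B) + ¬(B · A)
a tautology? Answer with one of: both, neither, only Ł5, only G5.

In Ł5: at A = 1/4, B = 1/4 the value is 3/4 — not a tautology.
In G5: every assignment gives 1 — tautology.

only G5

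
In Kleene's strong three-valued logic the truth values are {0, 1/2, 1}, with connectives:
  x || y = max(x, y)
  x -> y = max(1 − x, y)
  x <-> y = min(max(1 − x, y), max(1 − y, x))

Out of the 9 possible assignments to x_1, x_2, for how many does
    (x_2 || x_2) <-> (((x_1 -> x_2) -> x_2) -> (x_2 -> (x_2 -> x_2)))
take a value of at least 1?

3

x_1 = 0, x_2 = 0 ↦ 0  <
x_1 = 0, x_2 = 1/2 ↦ 1/2  <
x_1 = 0, x_2 = 1 ↦ 1  ≥
x_1 = 1/2, x_2 = 0 ↦ 0  <
x_1 = 1/2, x_2 = 1/2 ↦ 1/2  <
x_1 = 1/2, x_2 = 1 ↦ 1  ≥
x_1 = 1, x_2 = 0 ↦ 0  <
x_1 = 1, x_2 = 1/2 ↦ 1/2  <
x_1 = 1, x_2 = 1 ↦ 1  ≥
So 3 of the 9 assignments meet the threshold.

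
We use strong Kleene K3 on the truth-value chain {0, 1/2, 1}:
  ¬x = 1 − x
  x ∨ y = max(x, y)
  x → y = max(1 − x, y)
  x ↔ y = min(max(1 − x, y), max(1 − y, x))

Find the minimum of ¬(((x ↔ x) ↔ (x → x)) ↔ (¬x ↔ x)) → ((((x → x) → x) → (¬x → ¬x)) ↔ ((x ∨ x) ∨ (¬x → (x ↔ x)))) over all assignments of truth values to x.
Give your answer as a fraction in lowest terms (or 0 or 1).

1/2

Take x = 1/2:
x ↔ x = 1/2 ↔ 1/2 = 1/2
x → x = 1/2 → 1/2 = 1/2
(x ↔ x) ↔ (x → x) = 1/2 ↔ 1/2 = 1/2
¬x = ¬1/2 = 1/2
¬x ↔ x = 1/2 ↔ 1/2 = 1/2
((x ↔ x) ↔ (x → x)) ↔ (¬x ↔ x) = 1/2 ↔ 1/2 = 1/2
¬(((x ↔ x) ↔ (x → x)) ↔ (¬x ↔ x)) = ¬1/2 = 1/2
x → x = 1/2 → 1/2 = 1/2
(x → x) → x = 1/2 → 1/2 = 1/2
¬x = ¬1/2 = 1/2
¬x = ¬1/2 = 1/2
¬x → ¬x = 1/2 → 1/2 = 1/2
((x → x) → x) → (¬x → ¬x) = 1/2 → 1/2 = 1/2
x ∨ x = 1/2 ∨ 1/2 = 1/2
¬x = ¬1/2 = 1/2
x ↔ x = 1/2 ↔ 1/2 = 1/2
¬x → (x ↔ x) = 1/2 → 1/2 = 1/2
(x ∨ x) ∨ (¬x → (x ↔ x)) = 1/2 ∨ 1/2 = 1/2
(((x → x) → x) → (¬x → ¬x)) ↔ ((x ∨ x) ∨ (¬x → (x ↔ x))) = 1/2 ↔ 1/2 = 1/2
¬(((x ↔ x) ↔ (x → x)) ↔ (¬x ↔ x)) → ((((x → x) → x) → (¬x → ¬x)) ↔ ((x ∨ x) ∨ (¬x → (x ↔ x)))) = 1/2 → 1/2 = 1/2
No assignment yields a value below 1/2, so this is the minimum.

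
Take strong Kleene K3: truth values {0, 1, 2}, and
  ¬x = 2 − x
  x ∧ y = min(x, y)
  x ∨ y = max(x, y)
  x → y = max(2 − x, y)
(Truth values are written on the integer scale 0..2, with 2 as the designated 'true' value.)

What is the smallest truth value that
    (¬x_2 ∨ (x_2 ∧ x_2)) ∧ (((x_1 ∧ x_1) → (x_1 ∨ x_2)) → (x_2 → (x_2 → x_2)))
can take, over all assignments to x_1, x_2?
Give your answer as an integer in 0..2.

Take x_1 = 0, x_2 = 1:
¬x_2 = ¬1 = 1
x_2 ∧ x_2 = 1 ∧ 1 = 1
¬x_2 ∨ (x_2 ∧ x_2) = 1 ∨ 1 = 1
x_1 ∧ x_1 = 0 ∧ 0 = 0
x_1 ∨ x_2 = 0 ∨ 1 = 1
(x_1 ∧ x_1) → (x_1 ∨ x_2) = 0 → 1 = 2
x_2 → x_2 = 1 → 1 = 1
x_2 → (x_2 → x_2) = 1 → 1 = 1
((x_1 ∧ x_1) → (x_1 ∨ x_2)) → (x_2 → (x_2 → x_2)) = 2 → 1 = 1
(¬x_2 ∨ (x_2 ∧ x_2)) ∧ (((x_1 ∧ x_1) → (x_1 ∨ x_2)) → (x_2 → (x_2 → x_2))) = 1 ∧ 1 = 1
No assignment yields a value below 1, so this is the minimum.

1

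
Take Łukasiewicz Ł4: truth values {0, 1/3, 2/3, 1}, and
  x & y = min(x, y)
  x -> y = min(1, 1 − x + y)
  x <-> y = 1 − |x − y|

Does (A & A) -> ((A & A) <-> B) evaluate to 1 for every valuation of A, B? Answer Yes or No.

No

Counterexample: take A = 2/3, B = 0.
A & A = 2/3 & 2/3 = 2/3
A & A = 2/3 & 2/3 = 2/3
(A & A) <-> B = 2/3 <-> 0 = 1/3
(A & A) -> ((A & A) <-> B) = 2/3 -> 1/3 = 2/3
This gives 2/3 ≠ 1.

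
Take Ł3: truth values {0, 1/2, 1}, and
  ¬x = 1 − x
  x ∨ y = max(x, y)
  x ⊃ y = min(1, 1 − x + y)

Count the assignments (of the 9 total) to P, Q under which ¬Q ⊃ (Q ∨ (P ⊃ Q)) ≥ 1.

P = 0, Q = 0 ↦ 1  ≥
P = 0, Q = 1/2 ↦ 1  ≥
P = 0, Q = 1 ↦ 1  ≥
P = 1/2, Q = 0 ↦ 1/2  <
P = 1/2, Q = 1/2 ↦ 1  ≥
P = 1/2, Q = 1 ↦ 1  ≥
P = 1, Q = 0 ↦ 0  <
P = 1, Q = 1/2 ↦ 1  ≥
P = 1, Q = 1 ↦ 1  ≥
So 7 of the 9 assignments meet the threshold.

7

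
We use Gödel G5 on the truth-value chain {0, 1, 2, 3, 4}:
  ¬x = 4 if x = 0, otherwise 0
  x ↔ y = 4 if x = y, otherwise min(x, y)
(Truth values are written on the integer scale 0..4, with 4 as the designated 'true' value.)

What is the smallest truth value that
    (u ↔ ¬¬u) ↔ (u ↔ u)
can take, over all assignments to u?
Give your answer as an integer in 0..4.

1

Take u = 1:
¬u = ¬1 = 0
¬¬u = ¬0 = 4
u ↔ ¬¬u = 1 ↔ 4 = 1
u ↔ u = 1 ↔ 1 = 4
(u ↔ ¬¬u) ↔ (u ↔ u) = 1 ↔ 4 = 1
No assignment yields a value below 1, so this is the minimum.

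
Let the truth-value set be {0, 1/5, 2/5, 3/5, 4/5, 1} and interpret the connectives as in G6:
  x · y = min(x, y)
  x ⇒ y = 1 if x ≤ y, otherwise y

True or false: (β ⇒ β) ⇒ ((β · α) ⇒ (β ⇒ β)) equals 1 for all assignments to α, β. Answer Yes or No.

At α = 1/5, β = 2/5, for instance:
β ⇒ β = 2/5 ⇒ 2/5 = 1
β · α = 2/5 · 1/5 = 1/5
(β · α) ⇒ (β ⇒ β) = 1/5 ⇒ 1 = 1
(β ⇒ β) ⇒ ((β · α) ⇒ (β ⇒ β)) = 1 ⇒ 1 = 1
and checking the remaining 35 assignments likewise gives ≥ 1 in every case.

Yes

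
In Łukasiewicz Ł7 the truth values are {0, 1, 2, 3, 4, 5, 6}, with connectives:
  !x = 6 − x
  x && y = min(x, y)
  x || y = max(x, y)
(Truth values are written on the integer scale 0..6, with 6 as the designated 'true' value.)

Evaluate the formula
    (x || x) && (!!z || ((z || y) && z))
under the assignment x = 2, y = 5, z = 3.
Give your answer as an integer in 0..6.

2

x || x = 2 || 2 = 2
!z = !3 = 3
!!z = !3 = 3
z || y = 3 || 5 = 5
(z || y) && z = 5 && 3 = 3
!!z || ((z || y) && z) = 3 || 3 = 3
(x || x) && (!!z || ((z || y) && z)) = 2 && 3 = 2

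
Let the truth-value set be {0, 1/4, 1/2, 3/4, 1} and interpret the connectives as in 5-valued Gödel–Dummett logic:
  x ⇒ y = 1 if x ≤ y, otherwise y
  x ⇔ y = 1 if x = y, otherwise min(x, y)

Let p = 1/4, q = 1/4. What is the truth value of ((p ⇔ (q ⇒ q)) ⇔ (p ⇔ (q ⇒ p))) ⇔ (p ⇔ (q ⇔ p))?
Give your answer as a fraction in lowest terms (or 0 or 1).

1/4

q ⇒ q = 1/4 ⇒ 1/4 = 1
p ⇔ (q ⇒ q) = 1/4 ⇔ 1 = 1/4
q ⇒ p = 1/4 ⇒ 1/4 = 1
p ⇔ (q ⇒ p) = 1/4 ⇔ 1 = 1/4
(p ⇔ (q ⇒ q)) ⇔ (p ⇔ (q ⇒ p)) = 1/4 ⇔ 1/4 = 1
q ⇔ p = 1/4 ⇔ 1/4 = 1
p ⇔ (q ⇔ p) = 1/4 ⇔ 1 = 1/4
((p ⇔ (q ⇒ q)) ⇔ (p ⇔ (q ⇒ p))) ⇔ (p ⇔ (q ⇔ p)) = 1 ⇔ 1/4 = 1/4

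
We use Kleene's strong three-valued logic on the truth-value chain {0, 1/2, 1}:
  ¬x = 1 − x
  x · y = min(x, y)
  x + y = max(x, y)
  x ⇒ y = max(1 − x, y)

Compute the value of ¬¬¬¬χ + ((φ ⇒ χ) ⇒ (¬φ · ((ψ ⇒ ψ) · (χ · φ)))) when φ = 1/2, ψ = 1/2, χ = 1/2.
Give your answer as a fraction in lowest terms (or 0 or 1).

1/2

¬χ = ¬1/2 = 1/2
¬¬χ = ¬1/2 = 1/2
¬¬¬χ = ¬1/2 = 1/2
¬¬¬¬χ = ¬1/2 = 1/2
φ ⇒ χ = 1/2 ⇒ 1/2 = 1/2
¬φ = ¬1/2 = 1/2
ψ ⇒ ψ = 1/2 ⇒ 1/2 = 1/2
χ · φ = 1/2 · 1/2 = 1/2
(ψ ⇒ ψ) · (χ · φ) = 1/2 · 1/2 = 1/2
¬φ · ((ψ ⇒ ψ) · (χ · φ)) = 1/2 · 1/2 = 1/2
(φ ⇒ χ) ⇒ (¬φ · ((ψ ⇒ ψ) · (χ · φ))) = 1/2 ⇒ 1/2 = 1/2
¬¬¬¬χ + ((φ ⇒ χ) ⇒ (¬φ · ((ψ ⇒ ψ) · (χ · φ)))) = 1/2 + 1/2 = 1/2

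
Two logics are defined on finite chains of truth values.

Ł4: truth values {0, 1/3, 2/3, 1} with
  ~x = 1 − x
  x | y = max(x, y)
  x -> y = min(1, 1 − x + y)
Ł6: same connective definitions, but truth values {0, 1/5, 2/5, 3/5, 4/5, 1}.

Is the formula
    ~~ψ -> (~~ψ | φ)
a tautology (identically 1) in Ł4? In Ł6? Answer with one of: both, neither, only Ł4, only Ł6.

both

In Ł4: every assignment gives 1 — tautology.
In Ł6: every assignment gives 1 — tautology.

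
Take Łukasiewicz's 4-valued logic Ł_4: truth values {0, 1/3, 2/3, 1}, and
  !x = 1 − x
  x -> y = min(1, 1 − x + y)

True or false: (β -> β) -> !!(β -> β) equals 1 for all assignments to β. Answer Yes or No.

Yes

β = 0 ↦ 1
β = 1/3 ↦ 1
β = 2/3 ↦ 1
β = 1 ↦ 1
Every assignment gives a value ≥ 1.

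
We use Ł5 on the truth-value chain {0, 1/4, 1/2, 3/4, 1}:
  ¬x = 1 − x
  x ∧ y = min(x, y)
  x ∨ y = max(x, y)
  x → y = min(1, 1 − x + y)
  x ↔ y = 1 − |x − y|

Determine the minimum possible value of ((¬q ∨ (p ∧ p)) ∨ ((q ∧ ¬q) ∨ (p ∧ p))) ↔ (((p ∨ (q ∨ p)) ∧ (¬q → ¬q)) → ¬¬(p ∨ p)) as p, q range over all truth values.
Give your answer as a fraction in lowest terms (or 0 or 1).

Take p = 1/2, q = 1/2:
¬q = ¬1/2 = 1/2
p ∧ p = 1/2 ∧ 1/2 = 1/2
¬q ∨ (p ∧ p) = 1/2 ∨ 1/2 = 1/2
¬q = ¬1/2 = 1/2
q ∧ ¬q = 1/2 ∧ 1/2 = 1/2
p ∧ p = 1/2 ∧ 1/2 = 1/2
(q ∧ ¬q) ∨ (p ∧ p) = 1/2 ∨ 1/2 = 1/2
(¬q ∨ (p ∧ p)) ∨ ((q ∧ ¬q) ∨ (p ∧ p)) = 1/2 ∨ 1/2 = 1/2
q ∨ p = 1/2 ∨ 1/2 = 1/2
p ∨ (q ∨ p) = 1/2 ∨ 1/2 = 1/2
¬q = ¬1/2 = 1/2
¬q = ¬1/2 = 1/2
¬q → ¬q = 1/2 → 1/2 = 1
(p ∨ (q ∨ p)) ∧ (¬q → ¬q) = 1/2 ∧ 1 = 1/2
p ∨ p = 1/2 ∨ 1/2 = 1/2
¬(p ∨ p) = ¬1/2 = 1/2
¬¬(p ∨ p) = ¬1/2 = 1/2
((p ∨ (q ∨ p)) ∧ (¬q → ¬q)) → ¬¬(p ∨ p) = 1/2 → 1/2 = 1
((¬q ∨ (p ∧ p)) ∨ ((q ∧ ¬q) ∨ (p ∧ p))) ↔ (((p ∨ (q ∨ p)) ∧ (¬q → ¬q)) → ¬¬(p ∨ p)) = 1/2 ↔ 1 = 1/2
No assignment yields a value below 1/2, so this is the minimum.

1/2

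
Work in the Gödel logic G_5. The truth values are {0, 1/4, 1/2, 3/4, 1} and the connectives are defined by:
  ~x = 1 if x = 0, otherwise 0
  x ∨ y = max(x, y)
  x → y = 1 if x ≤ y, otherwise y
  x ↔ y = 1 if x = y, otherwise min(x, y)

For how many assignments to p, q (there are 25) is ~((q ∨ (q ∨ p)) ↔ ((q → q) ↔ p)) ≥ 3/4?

value 1: 4 assignments (counts)
value 0: 21 assignments
So 4 of the 25 assignments meet the threshold.

4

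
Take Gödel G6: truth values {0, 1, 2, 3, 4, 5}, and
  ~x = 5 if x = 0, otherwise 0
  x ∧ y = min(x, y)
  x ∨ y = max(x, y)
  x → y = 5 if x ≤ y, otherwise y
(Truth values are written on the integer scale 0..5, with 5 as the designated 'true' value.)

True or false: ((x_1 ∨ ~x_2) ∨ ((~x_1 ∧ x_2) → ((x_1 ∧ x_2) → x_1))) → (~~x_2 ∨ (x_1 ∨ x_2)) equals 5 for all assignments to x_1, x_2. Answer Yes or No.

Counterexample: take x_1 = 0, x_2 = 0.
~x_2 = ~0 = 5
x_1 ∨ ~x_2 = 0 ∨ 5 = 5
~x_1 = ~0 = 5
~x_1 ∧ x_2 = 5 ∧ 0 = 0
x_1 ∧ x_2 = 0 ∧ 0 = 0
(x_1 ∧ x_2) → x_1 = 0 → 0 = 5
(~x_1 ∧ x_2) → ((x_1 ∧ x_2) → x_1) = 0 → 5 = 5
(x_1 ∨ ~x_2) ∨ ((~x_1 ∧ x_2) → ((x_1 ∧ x_2) → x_1)) = 5 ∨ 5 = 5
~x_2 = ~0 = 5
~~x_2 = ~5 = 0
x_1 ∨ x_2 = 0 ∨ 0 = 0
~~x_2 ∨ (x_1 ∨ x_2) = 0 ∨ 0 = 0
((x_1 ∨ ~x_2) ∨ ((~x_1 ∧ x_2) → ((x_1 ∧ x_2) → x_1))) → (~~x_2 ∨ (x_1 ∨ x_2)) = 5 → 0 = 0
This gives 0 ≠ 5.

No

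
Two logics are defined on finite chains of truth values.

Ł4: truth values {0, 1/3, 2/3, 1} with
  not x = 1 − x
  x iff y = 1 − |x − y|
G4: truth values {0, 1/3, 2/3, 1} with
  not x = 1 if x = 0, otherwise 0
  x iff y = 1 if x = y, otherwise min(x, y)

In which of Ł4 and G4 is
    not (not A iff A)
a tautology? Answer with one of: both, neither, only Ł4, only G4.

only G4

In Ł4: at A = 1/3 the value is 1/3 — not a tautology.
In G4: every assignment gives 1 — tautology.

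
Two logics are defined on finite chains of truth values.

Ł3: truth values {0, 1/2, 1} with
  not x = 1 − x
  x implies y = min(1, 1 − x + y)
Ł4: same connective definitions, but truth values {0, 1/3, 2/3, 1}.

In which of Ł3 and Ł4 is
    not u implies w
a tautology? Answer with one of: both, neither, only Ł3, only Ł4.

In Ł3: at u = 0, w = 0 the value is 0 — not a tautology.
In Ł4: at u = 0, w = 0 the value is 0 — not a tautology.

neither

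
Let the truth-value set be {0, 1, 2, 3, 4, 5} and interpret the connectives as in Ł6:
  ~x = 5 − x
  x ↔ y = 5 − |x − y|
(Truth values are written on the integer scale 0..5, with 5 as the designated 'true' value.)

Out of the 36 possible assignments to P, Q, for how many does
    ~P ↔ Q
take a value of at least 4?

value 5: 6 assignments (counts)
value 4: 10 assignments (counts)
value 3: 8 assignments
value 2: 6 assignments
value 1: 4 assignments
value 0: 2 assignments
So 16 of the 36 assignments meet the threshold.

16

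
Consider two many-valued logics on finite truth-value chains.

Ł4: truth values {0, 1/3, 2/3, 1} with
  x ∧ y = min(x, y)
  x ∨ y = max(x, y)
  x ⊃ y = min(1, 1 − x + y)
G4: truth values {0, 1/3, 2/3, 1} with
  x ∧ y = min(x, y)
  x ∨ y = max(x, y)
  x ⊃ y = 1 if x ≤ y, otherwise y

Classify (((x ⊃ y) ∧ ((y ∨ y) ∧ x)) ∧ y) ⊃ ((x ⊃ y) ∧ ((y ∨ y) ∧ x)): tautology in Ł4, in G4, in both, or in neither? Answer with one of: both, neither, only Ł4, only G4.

both

In Ł4: every assignment gives 1 — tautology.
In G4: every assignment gives 1 — tautology.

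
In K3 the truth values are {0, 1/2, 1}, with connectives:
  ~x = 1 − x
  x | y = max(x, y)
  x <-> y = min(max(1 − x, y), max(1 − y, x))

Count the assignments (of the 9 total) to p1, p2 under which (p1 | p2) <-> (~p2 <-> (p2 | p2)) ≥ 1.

1

p1 = 0, p2 = 0 ↦ 1  ≥
p1 = 0, p2 = 1/2 ↦ 1/2  <
p1 = 0, p2 = 1 ↦ 0  <
p1 = 1/2, p2 = 0 ↦ 1/2  <
p1 = 1/2, p2 = 1/2 ↦ 1/2  <
p1 = 1/2, p2 = 1 ↦ 0  <
p1 = 1, p2 = 0 ↦ 0  <
p1 = 1, p2 = 1/2 ↦ 1/2  <
p1 = 1, p2 = 1 ↦ 0  <
So 1 of the 9 assignments meets the threshold.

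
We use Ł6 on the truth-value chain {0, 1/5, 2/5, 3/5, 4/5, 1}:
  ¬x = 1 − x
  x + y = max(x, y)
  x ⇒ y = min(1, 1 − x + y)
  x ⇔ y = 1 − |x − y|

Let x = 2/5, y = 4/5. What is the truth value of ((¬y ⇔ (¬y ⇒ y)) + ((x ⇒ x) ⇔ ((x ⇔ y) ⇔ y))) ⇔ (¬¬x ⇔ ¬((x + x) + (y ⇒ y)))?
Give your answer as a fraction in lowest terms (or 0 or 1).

¬y = ¬4/5 = 1/5
¬y = ¬4/5 = 1/5
¬y ⇒ y = 1/5 ⇒ 4/5 = 1
¬y ⇔ (¬y ⇒ y) = 1/5 ⇔ 1 = 1/5
x ⇒ x = 2/5 ⇒ 2/5 = 1
x ⇔ y = 2/5 ⇔ 4/5 = 3/5
(x ⇔ y) ⇔ y = 3/5 ⇔ 4/5 = 4/5
(x ⇒ x) ⇔ ((x ⇔ y) ⇔ y) = 1 ⇔ 4/5 = 4/5
(¬y ⇔ (¬y ⇒ y)) + ((x ⇒ x) ⇔ ((x ⇔ y) ⇔ y)) = 1/5 + 4/5 = 4/5
¬x = ¬2/5 = 3/5
¬¬x = ¬3/5 = 2/5
x + x = 2/5 + 2/5 = 2/5
y ⇒ y = 4/5 ⇒ 4/5 = 1
(x + x) + (y ⇒ y) = 2/5 + 1 = 1
¬((x + x) + (y ⇒ y)) = ¬1 = 0
¬¬x ⇔ ¬((x + x) + (y ⇒ y)) = 2/5 ⇔ 0 = 3/5
((¬y ⇔ (¬y ⇒ y)) + ((x ⇒ x) ⇔ ((x ⇔ y) ⇔ y))) ⇔ (¬¬x ⇔ ¬((x + x) + (y ⇒ y))) = 4/5 ⇔ 3/5 = 4/5

4/5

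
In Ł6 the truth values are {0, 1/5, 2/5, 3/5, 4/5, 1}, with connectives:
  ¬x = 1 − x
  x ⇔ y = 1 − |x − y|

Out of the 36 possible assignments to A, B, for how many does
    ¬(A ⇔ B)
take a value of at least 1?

2

value 1: 2 assignments (counts)
value 4/5: 4 assignments
value 3/5: 6 assignments
value 2/5: 8 assignments
value 1/5: 10 assignments
value 0: 6 assignments
So 2 of the 36 assignments meet the threshold.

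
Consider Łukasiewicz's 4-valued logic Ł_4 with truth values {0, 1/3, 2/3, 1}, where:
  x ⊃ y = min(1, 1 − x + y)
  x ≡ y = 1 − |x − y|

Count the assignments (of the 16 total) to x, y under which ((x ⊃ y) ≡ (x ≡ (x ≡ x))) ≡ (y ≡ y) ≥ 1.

2

x = 0, y = 0 ↦ 0  <
x = 0, y = 1/3 ↦ 0  <
x = 0, y = 2/3 ↦ 0  <
x = 0, y = 1 ↦ 0  <
x = 1/3, y = 0 ↦ 2/3  <
x = 1/3, y = 1/3 ↦ 1/3  <
x = 1/3, y = 2/3 ↦ 1/3  <
x = 1/3, y = 1 ↦ 1/3  <
x = 2/3, y = 0 ↦ 2/3  <
x = 2/3, y = 1/3 ↦ 1  ≥
x = 2/3, y = 2/3 ↦ 2/3  <
x = 2/3, y = 1 ↦ 2/3  <
x = 1, y = 0 ↦ 0  <
x = 1, y = 1/3 ↦ 1/3  <
x = 1, y = 2/3 ↦ 2/3  <
x = 1, y = 1 ↦ 1  ≥
So 2 of the 16 assignments meet the threshold.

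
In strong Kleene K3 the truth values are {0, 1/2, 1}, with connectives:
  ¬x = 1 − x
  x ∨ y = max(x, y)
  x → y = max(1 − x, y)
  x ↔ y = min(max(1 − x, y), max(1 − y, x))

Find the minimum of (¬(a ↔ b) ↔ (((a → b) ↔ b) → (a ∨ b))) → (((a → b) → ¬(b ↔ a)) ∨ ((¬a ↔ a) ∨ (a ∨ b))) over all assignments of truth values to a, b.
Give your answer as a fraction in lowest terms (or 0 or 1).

1/2

Take a = 0, b = 1/2:
a ↔ b = 0 ↔ 1/2 = 1/2
¬(a ↔ b) = ¬1/2 = 1/2
a → b = 0 → 1/2 = 1
(a → b) ↔ b = 1 ↔ 1/2 = 1/2
a ∨ b = 0 ∨ 1/2 = 1/2
((a → b) ↔ b) → (a ∨ b) = 1/2 → 1/2 = 1/2
¬(a ↔ b) ↔ (((a → b) ↔ b) → (a ∨ b)) = 1/2 ↔ 1/2 = 1/2
a → b = 0 → 1/2 = 1
b ↔ a = 1/2 ↔ 0 = 1/2
¬(b ↔ a) = ¬1/2 = 1/2
(a → b) → ¬(b ↔ a) = 1 → 1/2 = 1/2
¬a = ¬0 = 1
¬a ↔ a = 1 ↔ 0 = 0
a ∨ b = 0 ∨ 1/2 = 1/2
(¬a ↔ a) ∨ (a ∨ b) = 0 ∨ 1/2 = 1/2
((a → b) → ¬(b ↔ a)) ∨ ((¬a ↔ a) ∨ (a ∨ b)) = 1/2 ∨ 1/2 = 1/2
(¬(a ↔ b) ↔ (((a → b) ↔ b) → (a ∨ b))) → (((a → b) → ¬(b ↔ a)) ∨ ((¬a ↔ a) ∨ (a ∨ b))) = 1/2 → 1/2 = 1/2
No assignment yields a value below 1/2, so this is the minimum.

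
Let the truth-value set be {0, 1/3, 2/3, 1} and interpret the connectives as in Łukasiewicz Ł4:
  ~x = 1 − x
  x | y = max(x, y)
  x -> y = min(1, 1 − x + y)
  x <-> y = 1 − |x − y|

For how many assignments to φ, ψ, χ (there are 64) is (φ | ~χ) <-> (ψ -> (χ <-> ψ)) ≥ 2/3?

45

value 1: 19 assignments (counts)
value 2/3: 26 assignments (counts)
value 1/3: 11 assignments
value 0: 8 assignments
So 45 of the 64 assignments meet the threshold.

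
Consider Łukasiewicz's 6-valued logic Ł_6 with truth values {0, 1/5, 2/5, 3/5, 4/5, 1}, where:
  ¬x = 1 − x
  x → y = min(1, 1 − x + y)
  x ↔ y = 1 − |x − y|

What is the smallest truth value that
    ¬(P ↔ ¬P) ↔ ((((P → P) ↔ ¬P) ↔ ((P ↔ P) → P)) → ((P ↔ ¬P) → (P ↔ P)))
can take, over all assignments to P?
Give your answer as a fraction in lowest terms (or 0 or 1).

Take P = 2/5:
¬P = ¬2/5 = 3/5
P ↔ ¬P = 2/5 ↔ 3/5 = 4/5
¬(P ↔ ¬P) = ¬4/5 = 1/5
P → P = 2/5 → 2/5 = 1
¬P = ¬2/5 = 3/5
(P → P) ↔ ¬P = 1 ↔ 3/5 = 3/5
P ↔ P = 2/5 ↔ 2/5 = 1
(P ↔ P) → P = 1 → 2/5 = 2/5
((P → P) ↔ ¬P) ↔ ((P ↔ P) → P) = 3/5 ↔ 2/5 = 4/5
¬P = ¬2/5 = 3/5
P ↔ ¬P = 2/5 ↔ 3/5 = 4/5
P ↔ P = 2/5 ↔ 2/5 = 1
(P ↔ ¬P) → (P ↔ P) = 4/5 → 1 = 1
(((P → P) ↔ ¬P) ↔ ((P ↔ P) → P)) → ((P ↔ ¬P) → (P ↔ P)) = 4/5 → 1 = 1
¬(P ↔ ¬P) ↔ ((((P → P) ↔ ¬P) ↔ ((P ↔ P) → P)) → ((P ↔ ¬P) → (P ↔ P))) = 1/5 ↔ 1 = 1/5
No assignment yields a value below 1/5, so this is the minimum.

1/5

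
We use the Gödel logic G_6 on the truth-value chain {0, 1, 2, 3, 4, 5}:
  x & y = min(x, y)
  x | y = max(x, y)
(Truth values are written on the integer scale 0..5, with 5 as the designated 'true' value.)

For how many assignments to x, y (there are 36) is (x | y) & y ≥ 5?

6

value 5: 6 assignments (counts)
value 4: 6 assignments
value 3: 6 assignments
value 2: 6 assignments
value 1: 6 assignments
value 0: 6 assignments
So 6 of the 36 assignments meet the threshold.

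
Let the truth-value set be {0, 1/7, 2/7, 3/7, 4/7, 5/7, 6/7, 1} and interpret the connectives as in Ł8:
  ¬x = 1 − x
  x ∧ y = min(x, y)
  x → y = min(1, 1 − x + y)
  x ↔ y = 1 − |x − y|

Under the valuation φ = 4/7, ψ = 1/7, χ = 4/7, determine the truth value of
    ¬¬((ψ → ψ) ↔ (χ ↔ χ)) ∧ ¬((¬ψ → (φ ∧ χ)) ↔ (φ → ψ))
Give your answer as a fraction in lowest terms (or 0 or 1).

ψ → ψ = 1/7 → 1/7 = 1
χ ↔ χ = 4/7 ↔ 4/7 = 1
(ψ → ψ) ↔ (χ ↔ χ) = 1 ↔ 1 = 1
¬((ψ → ψ) ↔ (χ ↔ χ)) = ¬1 = 0
¬¬((ψ → ψ) ↔ (χ ↔ χ)) = ¬0 = 1
¬ψ = ¬1/7 = 6/7
φ ∧ χ = 4/7 ∧ 4/7 = 4/7
¬ψ → (φ ∧ χ) = 6/7 → 4/7 = 5/7
φ → ψ = 4/7 → 1/7 = 4/7
(¬ψ → (φ ∧ χ)) ↔ (φ → ψ) = 5/7 ↔ 4/7 = 6/7
¬((¬ψ → (φ ∧ χ)) ↔ (φ → ψ)) = ¬6/7 = 1/7
¬¬((ψ → ψ) ↔ (χ ↔ χ)) ∧ ¬((¬ψ → (φ ∧ χ)) ↔ (φ → ψ)) = 1 ∧ 1/7 = 1/7

1/7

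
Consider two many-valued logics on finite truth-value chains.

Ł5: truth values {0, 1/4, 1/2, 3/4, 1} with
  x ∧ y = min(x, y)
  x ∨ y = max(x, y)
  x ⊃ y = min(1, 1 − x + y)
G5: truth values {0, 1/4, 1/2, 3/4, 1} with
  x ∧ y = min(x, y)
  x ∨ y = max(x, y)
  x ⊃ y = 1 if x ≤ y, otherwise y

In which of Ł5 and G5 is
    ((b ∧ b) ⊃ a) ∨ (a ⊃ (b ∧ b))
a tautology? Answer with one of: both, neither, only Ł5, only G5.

In Ł5: every assignment gives 1 — tautology.
In G5: every assignment gives 1 — tautology.

both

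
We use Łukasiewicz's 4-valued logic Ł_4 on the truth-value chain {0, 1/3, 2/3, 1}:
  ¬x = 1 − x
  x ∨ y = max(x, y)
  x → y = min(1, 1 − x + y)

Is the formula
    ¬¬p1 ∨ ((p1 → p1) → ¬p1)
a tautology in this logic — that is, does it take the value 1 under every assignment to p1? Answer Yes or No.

No

Counterexample: take p1 = 1/3.
¬p1 = ¬1/3 = 2/3
¬¬p1 = ¬2/3 = 1/3
p1 → p1 = 1/3 → 1/3 = 1
¬p1 = ¬1/3 = 2/3
(p1 → p1) → ¬p1 = 1 → 2/3 = 2/3
¬¬p1 ∨ ((p1 → p1) → ¬p1) = 1/3 ∨ 2/3 = 2/3
This gives 2/3 ≠ 1.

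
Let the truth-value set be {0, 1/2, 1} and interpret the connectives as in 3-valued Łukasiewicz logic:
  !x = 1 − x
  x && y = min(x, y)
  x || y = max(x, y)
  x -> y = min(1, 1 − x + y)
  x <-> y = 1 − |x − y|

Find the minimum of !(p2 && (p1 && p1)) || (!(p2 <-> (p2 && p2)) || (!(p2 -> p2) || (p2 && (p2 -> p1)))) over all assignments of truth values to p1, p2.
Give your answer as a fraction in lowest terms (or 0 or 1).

Take p1 = 1/2, p2 = 1/2:
p1 && p1 = 1/2 && 1/2 = 1/2
p2 && (p1 && p1) = 1/2 && 1/2 = 1/2
!(p2 && (p1 && p1)) = !1/2 = 1/2
p2 && p2 = 1/2 && 1/2 = 1/2
p2 <-> (p2 && p2) = 1/2 <-> 1/2 = 1
!(p2 <-> (p2 && p2)) = !1 = 0
p2 -> p2 = 1/2 -> 1/2 = 1
!(p2 -> p2) = !1 = 0
p2 -> p1 = 1/2 -> 1/2 = 1
p2 && (p2 -> p1) = 1/2 && 1 = 1/2
!(p2 -> p2) || (p2 && (p2 -> p1)) = 0 || 1/2 = 1/2
!(p2 <-> (p2 && p2)) || (!(p2 -> p2) || (p2 && (p2 -> p1))) = 0 || 1/2 = 1/2
!(p2 && (p1 && p1)) || (!(p2 <-> (p2 && p2)) || (!(p2 -> p2) || (p2 && (p2 -> p1)))) = 1/2 || 1/2 = 1/2
No assignment yields a value below 1/2, so this is the minimum.

1/2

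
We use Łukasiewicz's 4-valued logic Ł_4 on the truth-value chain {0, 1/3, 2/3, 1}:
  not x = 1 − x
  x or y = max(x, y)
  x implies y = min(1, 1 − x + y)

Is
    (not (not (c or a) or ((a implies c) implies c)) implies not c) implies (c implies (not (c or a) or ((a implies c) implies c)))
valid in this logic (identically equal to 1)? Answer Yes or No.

a = 0, c = 0 ↦ 1
a = 0, c = 1/3 ↦ 1
a = 0, c = 2/3 ↦ 1
a = 0, c = 1 ↦ 1
a = 1/3, c = 0 ↦ 1
a = 1/3, c = 1/3 ↦ 1
a = 1/3, c = 2/3 ↦ 1
a = 1/3, c = 1 ↦ 1
a = 2/3, c = 0 ↦ 1
a = 2/3, c = 1/3 ↦ 1
a = 2/3, c = 2/3 ↦ 1
a = 2/3, c = 1 ↦ 1
a = 1, c = 0 ↦ 1
a = 1, c = 1/3 ↦ 1
a = 1, c = 2/3 ↦ 1
a = 1, c = 1 ↦ 1
Every assignment gives a value ≥ 1.

Yes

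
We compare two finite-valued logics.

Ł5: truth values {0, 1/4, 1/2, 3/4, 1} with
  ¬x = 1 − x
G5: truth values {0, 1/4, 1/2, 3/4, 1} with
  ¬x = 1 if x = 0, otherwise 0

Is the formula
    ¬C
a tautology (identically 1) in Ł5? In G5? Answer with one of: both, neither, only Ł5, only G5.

neither

In Ł5: at C = 1/4 the value is 3/4 — not a tautology.
In G5: at C = 1/4 the value is 0 — not a tautology.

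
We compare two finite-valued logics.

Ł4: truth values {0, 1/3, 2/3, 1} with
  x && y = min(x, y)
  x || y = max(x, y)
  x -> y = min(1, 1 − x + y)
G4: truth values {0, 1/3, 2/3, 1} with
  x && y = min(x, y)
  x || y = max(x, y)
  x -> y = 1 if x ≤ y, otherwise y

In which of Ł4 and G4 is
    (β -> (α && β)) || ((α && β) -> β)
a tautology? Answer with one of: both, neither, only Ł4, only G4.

both

In Ł4: every assignment gives 1 — tautology.
In G4: every assignment gives 1 — tautology.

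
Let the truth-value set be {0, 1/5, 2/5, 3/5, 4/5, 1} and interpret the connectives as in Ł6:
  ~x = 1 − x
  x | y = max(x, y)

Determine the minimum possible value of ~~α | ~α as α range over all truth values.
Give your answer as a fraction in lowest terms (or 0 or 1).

Take α = 2/5:
~α = ~2/5 = 3/5
~~α = ~3/5 = 2/5
~α = ~2/5 = 3/5
~~α | ~α = 2/5 | 3/5 = 3/5
No assignment yields a value below 3/5, so this is the minimum.

3/5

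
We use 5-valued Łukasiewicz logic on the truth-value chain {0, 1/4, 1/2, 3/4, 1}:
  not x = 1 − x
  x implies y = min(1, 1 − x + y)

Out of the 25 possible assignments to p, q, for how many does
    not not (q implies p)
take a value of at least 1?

15

value 1: 15 assignments (counts)
value 3/4: 4 assignments
value 1/2: 3 assignments
value 1/4: 2 assignments
value 0: 1 assignment
So 15 of the 25 assignments meet the threshold.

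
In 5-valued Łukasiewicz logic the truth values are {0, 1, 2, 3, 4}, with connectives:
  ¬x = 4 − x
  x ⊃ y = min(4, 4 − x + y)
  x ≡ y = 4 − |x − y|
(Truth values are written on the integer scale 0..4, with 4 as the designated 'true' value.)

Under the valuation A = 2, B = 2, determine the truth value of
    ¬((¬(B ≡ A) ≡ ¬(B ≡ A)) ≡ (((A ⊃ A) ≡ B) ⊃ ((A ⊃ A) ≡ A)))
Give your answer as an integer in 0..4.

B ≡ A = 2 ≡ 2 = 4
¬(B ≡ A) = ¬4 = 0
B ≡ A = 2 ≡ 2 = 4
¬(B ≡ A) = ¬4 = 0
¬(B ≡ A) ≡ ¬(B ≡ A) = 0 ≡ 0 = 4
A ⊃ A = 2 ⊃ 2 = 4
(A ⊃ A) ≡ B = 4 ≡ 2 = 2
A ⊃ A = 2 ⊃ 2 = 4
(A ⊃ A) ≡ A = 4 ≡ 2 = 2
((A ⊃ A) ≡ B) ⊃ ((A ⊃ A) ≡ A) = 2 ⊃ 2 = 4
(¬(B ≡ A) ≡ ¬(B ≡ A)) ≡ (((A ⊃ A) ≡ B) ⊃ ((A ⊃ A) ≡ A)) = 4 ≡ 4 = 4
¬((¬(B ≡ A) ≡ ¬(B ≡ A)) ≡ (((A ⊃ A) ≡ B) ⊃ ((A ⊃ A) ≡ A))) = ¬4 = 0

0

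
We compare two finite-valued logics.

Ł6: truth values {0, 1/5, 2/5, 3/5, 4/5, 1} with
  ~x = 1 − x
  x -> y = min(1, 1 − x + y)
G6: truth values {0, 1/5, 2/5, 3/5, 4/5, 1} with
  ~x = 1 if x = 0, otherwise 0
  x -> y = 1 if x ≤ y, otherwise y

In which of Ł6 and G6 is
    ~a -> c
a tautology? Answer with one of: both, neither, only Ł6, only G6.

In Ł6: at a = 0, c = 0 the value is 0 — not a tautology.
In G6: at a = 0, c = 0 the value is 0 — not a tautology.

neither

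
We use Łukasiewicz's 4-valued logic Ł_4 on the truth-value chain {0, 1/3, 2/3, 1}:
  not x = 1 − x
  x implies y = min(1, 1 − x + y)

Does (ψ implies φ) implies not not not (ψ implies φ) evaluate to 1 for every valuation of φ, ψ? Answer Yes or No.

No

Counterexample: take φ = 0, ψ = 0.
ψ implies φ = 0 implies 0 = 1
ψ implies φ = 0 implies 0 = 1
not (ψ implies φ) = not 1 = 0
not not (ψ implies φ) = not 0 = 1
not not not (ψ implies φ) = not 1 = 0
(ψ implies φ) implies not not not (ψ implies φ) = 1 implies 0 = 0
This gives 0 ≠ 1.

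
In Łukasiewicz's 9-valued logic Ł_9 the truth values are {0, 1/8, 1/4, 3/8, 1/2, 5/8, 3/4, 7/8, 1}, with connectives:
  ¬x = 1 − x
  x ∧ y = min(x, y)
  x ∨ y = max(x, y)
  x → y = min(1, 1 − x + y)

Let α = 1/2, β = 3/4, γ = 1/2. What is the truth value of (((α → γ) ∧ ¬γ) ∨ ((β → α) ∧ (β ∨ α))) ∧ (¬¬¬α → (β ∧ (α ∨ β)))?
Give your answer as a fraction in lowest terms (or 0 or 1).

3/4

α → γ = 1/2 → 1/2 = 1
¬γ = ¬1/2 = 1/2
(α → γ) ∧ ¬γ = 1 ∧ 1/2 = 1/2
β → α = 3/4 → 1/2 = 3/4
β ∨ α = 3/4 ∨ 1/2 = 3/4
(β → α) ∧ (β ∨ α) = 3/4 ∧ 3/4 = 3/4
((α → γ) ∧ ¬γ) ∨ ((β → α) ∧ (β ∨ α)) = 1/2 ∨ 3/4 = 3/4
¬α = ¬1/2 = 1/2
¬¬α = ¬1/2 = 1/2
¬¬¬α = ¬1/2 = 1/2
α ∨ β = 1/2 ∨ 3/4 = 3/4
β ∧ (α ∨ β) = 3/4 ∧ 3/4 = 3/4
¬¬¬α → (β ∧ (α ∨ β)) = 1/2 → 3/4 = 1
(((α → γ) ∧ ¬γ) ∨ ((β → α) ∧ (β ∨ α))) ∧ (¬¬¬α → (β ∧ (α ∨ β))) = 3/4 ∧ 1 = 3/4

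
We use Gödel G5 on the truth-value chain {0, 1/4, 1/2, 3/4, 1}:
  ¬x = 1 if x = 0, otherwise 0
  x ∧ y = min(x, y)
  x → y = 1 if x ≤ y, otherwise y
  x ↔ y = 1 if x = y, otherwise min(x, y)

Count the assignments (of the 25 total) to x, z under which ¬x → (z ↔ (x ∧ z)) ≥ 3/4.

21

value 1: 21 assignments (counts)
value 0: 4 assignments
So 21 of the 25 assignments meet the threshold.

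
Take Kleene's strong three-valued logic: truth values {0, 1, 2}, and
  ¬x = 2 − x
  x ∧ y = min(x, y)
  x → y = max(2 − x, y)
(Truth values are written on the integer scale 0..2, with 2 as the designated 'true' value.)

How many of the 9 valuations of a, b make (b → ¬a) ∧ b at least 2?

1

a = 0, b = 0 ↦ 0  <
a = 0, b = 1 ↦ 1  <
a = 0, b = 2 ↦ 2  ≥
a = 1, b = 0 ↦ 0  <
a = 1, b = 1 ↦ 1  <
a = 1, b = 2 ↦ 1  <
a = 2, b = 0 ↦ 0  <
a = 2, b = 1 ↦ 1  <
a = 2, b = 2 ↦ 0  <
So 1 of the 9 assignments meets the threshold.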